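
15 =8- - 7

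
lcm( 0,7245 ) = 0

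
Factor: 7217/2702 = 2^( - 1 )*193^(  -  1 )*1031^1= 1031/386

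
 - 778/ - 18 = 43+2/9 = 43.22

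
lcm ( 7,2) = 14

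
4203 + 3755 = 7958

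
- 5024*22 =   -  110528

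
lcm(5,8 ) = 40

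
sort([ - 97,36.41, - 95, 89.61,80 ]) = [ - 97 , - 95, 36.41,80, 89.61]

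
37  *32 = 1184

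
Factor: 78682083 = 3^1*26227361^1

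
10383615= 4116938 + 6266677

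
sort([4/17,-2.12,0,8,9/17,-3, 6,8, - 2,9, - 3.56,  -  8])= [-8,-3.56,- 3, - 2.12, - 2, 0, 4/17, 9/17,6,  8, 8,9]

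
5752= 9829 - 4077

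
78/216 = 13/36 = 0.36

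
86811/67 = 86811/67= 1295.69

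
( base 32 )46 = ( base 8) 206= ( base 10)134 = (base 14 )98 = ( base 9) 158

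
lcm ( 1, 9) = 9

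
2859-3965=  - 1106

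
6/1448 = 3/724=0.00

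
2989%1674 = 1315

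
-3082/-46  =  67 + 0/1  =  67.00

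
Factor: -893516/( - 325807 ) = 2^2*13^1 *17183^1*325807^ ( -1 )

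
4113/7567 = 4113/7567 = 0.54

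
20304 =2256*9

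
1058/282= 3  +  106/141 = 3.75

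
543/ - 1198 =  - 1 + 655/1198 = - 0.45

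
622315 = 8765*71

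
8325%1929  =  609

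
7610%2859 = 1892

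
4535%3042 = 1493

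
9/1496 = 9/1496 =0.01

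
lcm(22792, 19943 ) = 159544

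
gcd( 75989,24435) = 1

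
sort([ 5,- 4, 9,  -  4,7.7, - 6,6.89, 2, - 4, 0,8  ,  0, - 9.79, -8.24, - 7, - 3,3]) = [ - 9.79,-8.24, - 7,-6  , - 4, - 4, - 4, - 3 , 0 , 0,2 , 3,5, 6.89,7.7,8,9] 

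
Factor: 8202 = 2^1*3^1 * 1367^1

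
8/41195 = 8/41195= 0.00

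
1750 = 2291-541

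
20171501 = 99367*203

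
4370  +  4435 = 8805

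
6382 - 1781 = 4601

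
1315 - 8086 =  - 6771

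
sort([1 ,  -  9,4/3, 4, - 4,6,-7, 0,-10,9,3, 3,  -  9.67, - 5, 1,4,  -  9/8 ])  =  [- 10, - 9.67,-9,-7, - 5,  -  4 , - 9/8, 0, 1, 1,  4/3,3,  3,4,4, 6,9 ]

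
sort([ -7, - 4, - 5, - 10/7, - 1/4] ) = [ - 7, - 5, - 4, - 10/7,-1/4 ]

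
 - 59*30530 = - 1801270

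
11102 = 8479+2623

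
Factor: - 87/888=  -  29/296 = - 2^( - 3)*29^1 * 37^( - 1)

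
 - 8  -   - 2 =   -  6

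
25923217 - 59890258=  -33967041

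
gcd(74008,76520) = 8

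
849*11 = 9339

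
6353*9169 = 58250657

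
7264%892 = 128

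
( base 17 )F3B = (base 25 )70M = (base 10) 4397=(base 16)112d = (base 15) 1482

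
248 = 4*62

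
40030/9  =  40030/9 =4447.78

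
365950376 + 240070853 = 606021229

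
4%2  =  0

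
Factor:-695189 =- 11^1*63199^1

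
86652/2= 43326 = 43326.00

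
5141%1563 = 452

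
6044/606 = 3022/303 = 9.97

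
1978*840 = 1661520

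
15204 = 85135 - 69931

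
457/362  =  1 + 95/362= 1.26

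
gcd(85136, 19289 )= 1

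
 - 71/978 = - 71/978 = - 0.07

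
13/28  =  13/28 = 0.46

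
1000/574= 1+ 213/287 = 1.74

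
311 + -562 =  - 251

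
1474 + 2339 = 3813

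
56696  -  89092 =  - 32396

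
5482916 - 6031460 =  - 548544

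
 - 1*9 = - 9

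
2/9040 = 1/4520= 0.00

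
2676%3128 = 2676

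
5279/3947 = 5279/3947 = 1.34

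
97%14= 13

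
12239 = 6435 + 5804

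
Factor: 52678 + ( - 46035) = 6643 = 7^1 * 13^1 * 73^1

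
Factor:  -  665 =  - 5^1 * 7^1*19^1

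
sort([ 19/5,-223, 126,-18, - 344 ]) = [ -344, - 223,-18, 19/5, 126] 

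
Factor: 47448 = 2^3 * 3^2*659^1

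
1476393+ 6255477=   7731870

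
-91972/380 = - 22993/95 = - 242.03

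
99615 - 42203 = 57412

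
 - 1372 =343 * (-4)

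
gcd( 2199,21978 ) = 3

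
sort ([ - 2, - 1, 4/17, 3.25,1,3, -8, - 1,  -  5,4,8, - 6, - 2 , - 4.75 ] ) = [-8, - 6,  -  5, - 4.75, - 2, - 2, - 1, - 1,  4/17, 1,3,  3.25,4,  8]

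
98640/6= 16440 = 16440.00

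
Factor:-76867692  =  -2^2*3^1*11^1*19^1*30649^1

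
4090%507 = 34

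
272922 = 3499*78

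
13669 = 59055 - 45386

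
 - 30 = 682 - 712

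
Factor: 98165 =5^1*29^1* 677^1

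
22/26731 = 22/26731 = 0.00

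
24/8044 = 6/2011 =0.00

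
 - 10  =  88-98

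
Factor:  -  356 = - 2^2*89^1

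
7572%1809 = 336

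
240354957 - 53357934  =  186997023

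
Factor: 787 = 787^1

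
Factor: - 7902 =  - 2^1*3^2*439^1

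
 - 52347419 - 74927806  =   - 127275225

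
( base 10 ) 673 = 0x2a1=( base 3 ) 220221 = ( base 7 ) 1651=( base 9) 827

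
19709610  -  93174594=-73464984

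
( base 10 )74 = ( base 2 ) 1001010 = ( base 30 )2e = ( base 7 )134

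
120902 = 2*60451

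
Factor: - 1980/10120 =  - 9/46 = -2^ ( - 1)*3^2*23^( - 1) 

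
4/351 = 4/351 = 0.01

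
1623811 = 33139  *49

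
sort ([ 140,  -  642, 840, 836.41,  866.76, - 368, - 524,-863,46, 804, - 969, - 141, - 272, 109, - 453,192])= [ - 969, - 863, - 642, - 524, - 453, - 368,  -  272, - 141,46,109,140,  192,804, 836.41, 840, 866.76]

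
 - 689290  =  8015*( - 86)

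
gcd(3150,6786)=18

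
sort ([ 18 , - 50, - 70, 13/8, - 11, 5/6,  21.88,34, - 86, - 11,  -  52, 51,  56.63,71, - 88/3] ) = [ - 86 , - 70, - 52, - 50, - 88/3, - 11,- 11, 5/6, 13/8, 18, 21.88,  34, 51,56.63, 71]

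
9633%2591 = 1860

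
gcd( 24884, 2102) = 2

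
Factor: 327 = 3^1*109^1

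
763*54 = 41202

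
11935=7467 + 4468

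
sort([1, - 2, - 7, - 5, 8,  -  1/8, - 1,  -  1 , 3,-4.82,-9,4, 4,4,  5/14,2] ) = [ - 9, - 7, - 5, - 4.82, - 2, - 1, - 1, - 1/8,5/14, 1, 2,3, 4, 4, 4, 8]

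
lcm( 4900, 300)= 14700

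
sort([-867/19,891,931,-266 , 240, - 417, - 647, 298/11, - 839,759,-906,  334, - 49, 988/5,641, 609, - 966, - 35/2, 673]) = [ - 966, - 906, - 839, - 647,  -  417, - 266, - 49, - 867/19,  -  35/2,298/11,  988/5,240, 334, 609 , 641,673 , 759,891, 931 ]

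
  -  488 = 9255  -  9743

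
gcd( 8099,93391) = 1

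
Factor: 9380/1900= 5^ ( - 1 )*7^1  *19^(-1)*67^1 = 469/95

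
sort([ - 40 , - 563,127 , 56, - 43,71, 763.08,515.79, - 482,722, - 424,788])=[ - 563, - 482, -424 , - 43 , - 40,56, 71,127,515.79,  722, 763.08, 788]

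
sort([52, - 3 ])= [  -  3, 52 ]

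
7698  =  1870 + 5828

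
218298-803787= -585489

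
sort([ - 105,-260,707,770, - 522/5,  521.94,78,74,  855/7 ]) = [  -  260,-105, - 522/5, 74, 78 , 855/7,521.94,707,770]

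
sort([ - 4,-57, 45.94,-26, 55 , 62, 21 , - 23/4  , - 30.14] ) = [ - 57, - 30.14,  -  26, - 23/4, - 4, 21, 45.94, 55,  62] 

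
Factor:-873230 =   -  2^1 *5^1*87323^1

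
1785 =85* 21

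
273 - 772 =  - 499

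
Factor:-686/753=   -2^1*3^(-1 )*7^3*251^(-1)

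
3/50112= 1/16704 = 0.00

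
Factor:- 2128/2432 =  - 2^( - 3)*7^1 = - 7/8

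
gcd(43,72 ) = 1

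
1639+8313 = 9952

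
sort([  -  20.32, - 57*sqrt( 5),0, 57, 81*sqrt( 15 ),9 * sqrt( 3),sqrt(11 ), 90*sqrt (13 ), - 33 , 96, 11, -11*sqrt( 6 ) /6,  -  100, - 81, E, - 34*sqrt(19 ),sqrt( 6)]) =[ - 34 * sqrt( 19),- 57 * sqrt ( 5 ) , -100, - 81 , - 33, - 20.32, -11 * sqrt( 6 )/6,0,sqrt( 6),E,  sqrt( 11 ), 11, 9*sqrt( 3), 57,96, 81*sqrt(15),90*sqrt (13 ) ]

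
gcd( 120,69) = 3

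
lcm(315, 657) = 22995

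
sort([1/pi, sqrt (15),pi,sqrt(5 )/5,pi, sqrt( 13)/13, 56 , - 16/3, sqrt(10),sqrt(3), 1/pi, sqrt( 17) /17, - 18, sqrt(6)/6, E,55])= [ - 18,-16/3,sqrt(17 ) /17, sqrt(13)/13, 1/pi,1/pi , sqrt( 6) /6, sqrt(5)/5, sqrt(3) , E,pi,pi,sqrt( 10), sqrt(15),55, 56]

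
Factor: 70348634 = 2^1* 35174317^1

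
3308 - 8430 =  - 5122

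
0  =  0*1205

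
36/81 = 4/9 = 0.44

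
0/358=0  =  0.00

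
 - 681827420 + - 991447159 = - 1673274579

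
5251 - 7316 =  - 2065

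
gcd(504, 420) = 84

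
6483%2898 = 687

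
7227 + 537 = 7764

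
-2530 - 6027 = -8557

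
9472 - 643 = 8829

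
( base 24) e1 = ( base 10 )337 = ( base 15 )177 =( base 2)101010001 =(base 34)9v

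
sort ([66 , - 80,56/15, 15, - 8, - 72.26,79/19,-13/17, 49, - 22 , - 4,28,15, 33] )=[ - 80, - 72.26, - 22,-8, - 4,- 13/17 , 56/15,  79/19, 15, 15, 28, 33, 49,66] 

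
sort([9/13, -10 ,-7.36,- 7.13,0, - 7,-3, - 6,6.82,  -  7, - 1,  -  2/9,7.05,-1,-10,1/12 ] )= [-10, - 10 ,-7.36 ,  -  7.13, - 7 , - 7, - 6, - 3,  -  1,  -  1, - 2/9, 0,1/12,9/13,6.82,7.05]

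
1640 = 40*41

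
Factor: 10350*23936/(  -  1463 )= - 22521600/133  =  - 2^8*3^2*5^2* 7^( - 1)*17^1 * 19^ ( - 1 )*23^1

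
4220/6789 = 4220/6789 = 0.62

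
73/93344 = 73/93344 =0.00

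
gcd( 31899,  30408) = 21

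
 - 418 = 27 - 445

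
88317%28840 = 1797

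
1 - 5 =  - 4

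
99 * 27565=2728935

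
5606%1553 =947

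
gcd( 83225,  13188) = 1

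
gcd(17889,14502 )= 3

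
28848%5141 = 3143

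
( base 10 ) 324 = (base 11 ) 275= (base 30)ao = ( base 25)CO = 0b101000100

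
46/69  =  2/3  =  0.67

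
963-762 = 201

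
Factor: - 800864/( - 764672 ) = 2^ ( - 3)*103^ (-1 ) * 863^1 = 863/824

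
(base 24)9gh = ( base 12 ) 3295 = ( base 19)F8I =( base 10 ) 5585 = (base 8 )12721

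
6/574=3/287 = 0.01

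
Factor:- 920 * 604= - 555680 = - 2^5*5^1*23^1*151^1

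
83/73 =1 + 10/73 = 1.14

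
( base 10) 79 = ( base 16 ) 4f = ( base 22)3D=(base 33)2D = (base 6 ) 211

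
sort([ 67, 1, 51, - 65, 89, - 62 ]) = [ - 65, - 62,1, 51, 67, 89 ]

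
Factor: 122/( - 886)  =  -61^1*443^( - 1 ) = -61/443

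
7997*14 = 111958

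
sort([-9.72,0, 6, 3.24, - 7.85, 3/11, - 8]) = [ - 9.72, - 8, -7.85, 0, 3/11, 3.24, 6]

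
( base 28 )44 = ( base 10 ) 116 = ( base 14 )84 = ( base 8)164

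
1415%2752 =1415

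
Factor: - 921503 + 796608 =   -  5^1*24979^1 = - 124895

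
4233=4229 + 4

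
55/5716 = 55/5716  =  0.01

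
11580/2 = 5790 =5790.00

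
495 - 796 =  - 301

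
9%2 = 1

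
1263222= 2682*471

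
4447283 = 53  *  83911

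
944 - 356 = 588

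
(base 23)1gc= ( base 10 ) 909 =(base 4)32031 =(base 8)1615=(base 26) 18p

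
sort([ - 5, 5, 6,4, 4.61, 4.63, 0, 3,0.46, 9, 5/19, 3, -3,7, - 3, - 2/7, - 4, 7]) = [ -5, - 4, - 3, - 3, - 2/7,  0, 5/19, 0.46, 3,3,4, 4.61,4.63, 5, 6 , 7,7, 9]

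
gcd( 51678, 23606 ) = 638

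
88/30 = 44/15= 2.93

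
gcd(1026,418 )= 38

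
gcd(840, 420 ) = 420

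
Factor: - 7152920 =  - 2^3*5^1*17^1*67^1*157^1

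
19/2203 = 19/2203 = 0.01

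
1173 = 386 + 787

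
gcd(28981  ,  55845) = 73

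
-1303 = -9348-- 8045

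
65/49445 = 13/9889 = 0.00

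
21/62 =21/62 = 0.34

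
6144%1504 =128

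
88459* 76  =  6722884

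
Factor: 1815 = 3^1*5^1 * 11^2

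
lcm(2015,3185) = 98735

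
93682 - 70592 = 23090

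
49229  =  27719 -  - 21510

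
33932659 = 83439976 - 49507317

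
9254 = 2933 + 6321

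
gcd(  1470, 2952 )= 6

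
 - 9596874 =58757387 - 68354261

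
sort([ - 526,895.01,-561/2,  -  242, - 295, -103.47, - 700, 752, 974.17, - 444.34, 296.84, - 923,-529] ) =[ - 923,-700,-529, - 526,-444.34, - 295,-561/2,  -  242, - 103.47, 296.84,752 , 895.01,  974.17]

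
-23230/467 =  - 23230/467= -49.74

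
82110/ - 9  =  -27370/3 = -  9123.33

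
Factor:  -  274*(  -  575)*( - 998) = - 157234900 =-  2^2 * 5^2*23^1*137^1*499^1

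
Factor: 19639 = 41^1*479^1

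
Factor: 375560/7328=2^ ( -2)*5^1 *41^1 = 205/4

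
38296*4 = 153184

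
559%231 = 97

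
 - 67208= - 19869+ - 47339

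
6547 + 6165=12712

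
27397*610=16712170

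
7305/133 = 7305/133 = 54.92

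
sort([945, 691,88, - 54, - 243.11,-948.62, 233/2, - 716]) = [-948.62, - 716, - 243.11, - 54,  88 , 233/2 , 691,945]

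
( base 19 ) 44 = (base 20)40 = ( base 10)80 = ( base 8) 120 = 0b1010000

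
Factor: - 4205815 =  - 5^1* 53^1 * 59^1 *269^1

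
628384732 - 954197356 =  - 325812624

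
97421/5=19484  +  1/5=19484.20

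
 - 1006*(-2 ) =2012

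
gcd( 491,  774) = 1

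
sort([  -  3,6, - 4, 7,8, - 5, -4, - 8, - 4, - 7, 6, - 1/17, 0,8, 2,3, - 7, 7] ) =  [  -  8, - 7,  -  7, - 5,-4, - 4, - 4 , - 3, - 1/17,0,2, 3,6 , 6,7, 7, 8,8]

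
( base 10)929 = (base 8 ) 1641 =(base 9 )1242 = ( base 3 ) 1021102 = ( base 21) 225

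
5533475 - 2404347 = 3129128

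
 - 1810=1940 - 3750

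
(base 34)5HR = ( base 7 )24421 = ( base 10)6385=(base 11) 4885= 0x18F1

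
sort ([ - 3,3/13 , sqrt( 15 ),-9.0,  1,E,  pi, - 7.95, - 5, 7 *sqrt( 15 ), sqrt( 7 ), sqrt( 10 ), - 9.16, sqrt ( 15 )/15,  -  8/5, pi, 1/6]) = [- 9.16, - 9.0, - 7.95, - 5, - 3, - 8/5, 1/6,3/13,sqrt (15)/15, 1, sqrt (7) , E, pi, pi, sqrt( 10),sqrt(15),7*sqrt( 15)]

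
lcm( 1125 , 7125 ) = 21375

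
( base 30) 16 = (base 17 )22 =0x24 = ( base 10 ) 36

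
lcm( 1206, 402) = 1206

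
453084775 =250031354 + 203053421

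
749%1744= 749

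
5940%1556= 1272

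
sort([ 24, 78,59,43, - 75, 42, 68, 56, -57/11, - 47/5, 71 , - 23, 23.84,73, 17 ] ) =[ - 75, - 23,  -  47/5, - 57/11,17, 23.84,24,  42, 43,56, 59, 68,71, 73 , 78 ] 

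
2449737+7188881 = 9638618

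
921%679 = 242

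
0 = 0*2148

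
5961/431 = 13 + 358/431 = 13.83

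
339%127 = 85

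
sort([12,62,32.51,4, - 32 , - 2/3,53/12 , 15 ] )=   [ - 32, -2/3,4 , 53/12,12,15,32.51, 62]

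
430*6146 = 2642780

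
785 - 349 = 436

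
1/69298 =1/69298 = 0.00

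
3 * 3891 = 11673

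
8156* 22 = 179432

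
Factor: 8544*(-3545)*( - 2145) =2^5*3^2*5^2*11^1*13^1*89^1*709^1 = 64968789600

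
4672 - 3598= 1074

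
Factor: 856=2^3 *107^1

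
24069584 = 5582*4312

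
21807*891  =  19430037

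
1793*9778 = 17531954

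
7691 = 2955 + 4736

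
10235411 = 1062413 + 9172998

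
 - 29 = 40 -69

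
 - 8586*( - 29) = 248994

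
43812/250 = 21906/125 =175.25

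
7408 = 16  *463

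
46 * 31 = 1426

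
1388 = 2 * 694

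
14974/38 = 394 + 1/19 = 394.05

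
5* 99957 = 499785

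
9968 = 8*1246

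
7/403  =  7/403 = 0.02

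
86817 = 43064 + 43753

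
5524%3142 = 2382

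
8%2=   0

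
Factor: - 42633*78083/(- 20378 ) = 3328912539/20378 = 2^( - 1)*3^3*23^(  -  1 )*113^1*443^( - 1 )*691^1*1579^1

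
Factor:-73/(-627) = 3^( - 1)*11^(- 1)*19^( - 1 ) * 73^1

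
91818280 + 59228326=151046606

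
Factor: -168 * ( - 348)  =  2^5 * 3^2 * 7^1*29^1=58464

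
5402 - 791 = 4611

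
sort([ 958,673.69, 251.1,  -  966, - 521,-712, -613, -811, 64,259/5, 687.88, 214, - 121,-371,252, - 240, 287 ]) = [-966,  -  811, -712, - 613, - 521,-371,-240, - 121, 259/5, 64,214, 251.1,252,287, 673.69,  687.88, 958] 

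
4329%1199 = 732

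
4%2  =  0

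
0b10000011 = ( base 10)131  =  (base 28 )4j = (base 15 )8b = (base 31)47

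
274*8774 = 2404076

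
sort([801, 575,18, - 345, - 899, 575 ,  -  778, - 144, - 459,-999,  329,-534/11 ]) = [ - 999,-899 ,  -  778,  -  459, - 345, - 144, - 534/11, 18,329,575 , 575, 801 ] 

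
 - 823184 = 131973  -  955157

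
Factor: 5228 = 2^2* 1307^1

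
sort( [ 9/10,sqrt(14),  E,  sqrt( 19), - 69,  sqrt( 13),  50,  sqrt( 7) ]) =[ - 69, 9/10, sqrt(7), E , sqrt( 13 ), sqrt(14 ),sqrt( 19 ),  50 ] 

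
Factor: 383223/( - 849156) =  -139/308 = - 2^( - 2)*7^ ( - 1 )*11^( - 1 )*139^1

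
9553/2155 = 9553/2155 = 4.43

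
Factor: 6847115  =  5^1*11^1*124493^1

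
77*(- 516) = - 39732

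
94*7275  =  683850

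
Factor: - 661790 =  - 2^1*5^1*66179^1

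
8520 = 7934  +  586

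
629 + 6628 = 7257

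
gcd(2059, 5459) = 1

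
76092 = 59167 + 16925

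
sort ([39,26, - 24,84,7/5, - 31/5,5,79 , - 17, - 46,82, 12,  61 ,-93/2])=[  -  93/2, - 46,-24,-17, - 31/5, 7/5, 5,12,26, 39,61,79,82,84 ] 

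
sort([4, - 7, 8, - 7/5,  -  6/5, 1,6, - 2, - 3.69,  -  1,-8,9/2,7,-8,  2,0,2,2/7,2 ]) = [ - 8,- 8, - 7, - 3.69 , - 2, - 7/5, - 6/5, - 1,0 , 2/7,1,2,2,2, 4,9/2,6,  7,8] 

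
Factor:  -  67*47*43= -135407 = - 43^1*47^1 * 67^1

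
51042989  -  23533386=27509603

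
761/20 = 38 + 1/20 = 38.05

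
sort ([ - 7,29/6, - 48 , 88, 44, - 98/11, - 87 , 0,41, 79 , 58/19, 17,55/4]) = [-87, - 48, - 98/11,-7, 0, 58/19,29/6 , 55/4 , 17,41, 44, 79, 88]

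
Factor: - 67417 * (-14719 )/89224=2^ ( - 3 )*7^1*19^( - 1 ) * 41^1*359^1 * 587^( - 1)*9631^1 = 992310823/89224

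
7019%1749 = 23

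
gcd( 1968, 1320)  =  24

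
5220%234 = 72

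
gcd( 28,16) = 4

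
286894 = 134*2141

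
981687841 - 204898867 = 776788974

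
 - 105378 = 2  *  (-52689 )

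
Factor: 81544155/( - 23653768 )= - 2^( - 3 )*3^1*5^1*7^1*11^1*17^1*1381^( - 1)*2141^( - 1 )*4153^1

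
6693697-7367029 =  - 673332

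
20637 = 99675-79038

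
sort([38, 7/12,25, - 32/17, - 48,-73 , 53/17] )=[ - 73, - 48,-32/17,7/12,53/17,25,38] 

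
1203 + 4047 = 5250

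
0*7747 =0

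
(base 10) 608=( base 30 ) K8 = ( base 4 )21200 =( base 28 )lk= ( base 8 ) 1140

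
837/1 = 837= 837.00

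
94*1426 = 134044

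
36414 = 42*867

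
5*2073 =10365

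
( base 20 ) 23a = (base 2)1101100110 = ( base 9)1166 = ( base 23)1EJ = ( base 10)870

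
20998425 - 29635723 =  - 8637298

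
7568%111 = 20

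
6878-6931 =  -53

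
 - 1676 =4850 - 6526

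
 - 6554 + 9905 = 3351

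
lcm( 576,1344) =4032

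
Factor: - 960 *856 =  -  821760  =  -2^9 *3^1*5^1*107^1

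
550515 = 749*735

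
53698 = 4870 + 48828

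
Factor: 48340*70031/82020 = 3^( - 1)*13^1*1367^( - 1)*2417^1*5387^1 = 169264927/4101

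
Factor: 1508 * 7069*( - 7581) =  - 80813854212= - 2^2*3^1*7^1*  13^1 * 19^2 * 29^1*7069^1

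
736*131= 96416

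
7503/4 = 7503/4 = 1875.75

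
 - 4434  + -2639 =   -  7073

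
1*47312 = 47312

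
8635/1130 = 7  +  145/226 = 7.64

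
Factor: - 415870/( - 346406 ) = 455/379 = 5^1*7^1*13^1*  379^( - 1 )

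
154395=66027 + 88368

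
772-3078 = -2306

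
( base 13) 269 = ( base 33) ct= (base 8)651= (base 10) 425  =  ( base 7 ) 1145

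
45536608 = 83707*544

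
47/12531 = 47/12531 = 0.00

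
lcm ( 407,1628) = 1628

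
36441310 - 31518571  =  4922739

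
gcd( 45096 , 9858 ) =6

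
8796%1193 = 445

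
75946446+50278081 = 126224527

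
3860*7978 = 30795080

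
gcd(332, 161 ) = 1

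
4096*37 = 151552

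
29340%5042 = 4130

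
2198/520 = 1099/260 = 4.23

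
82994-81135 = 1859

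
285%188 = 97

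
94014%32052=29910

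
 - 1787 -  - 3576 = 1789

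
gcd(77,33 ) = 11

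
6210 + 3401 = 9611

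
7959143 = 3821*2083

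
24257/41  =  591+26/41 = 591.63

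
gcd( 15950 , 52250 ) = 550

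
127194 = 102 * 1247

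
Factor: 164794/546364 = 2^( -1 )*13^(- 1) * 19^( - 1 )*149^1 = 149/494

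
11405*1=11405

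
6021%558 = 441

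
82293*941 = 77437713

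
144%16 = 0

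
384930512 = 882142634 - 497212122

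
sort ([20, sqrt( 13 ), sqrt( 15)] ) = [sqrt ( 13 ),sqrt(15 ), 20]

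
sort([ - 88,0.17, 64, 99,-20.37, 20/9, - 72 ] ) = [  -  88, - 72, - 20.37,0.17, 20/9,64 , 99 ] 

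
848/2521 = 848/2521 =0.34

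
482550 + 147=482697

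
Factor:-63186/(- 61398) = 10531/10233 = 3^( - 3)*379^(  -  1)*10531^1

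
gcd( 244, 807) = 1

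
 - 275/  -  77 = 25/7= 3.57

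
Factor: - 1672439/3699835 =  - 5^( - 1 ) * 877^1* 1907^1 * 739967^(  -  1) 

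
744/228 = 3 + 5/19= 3.26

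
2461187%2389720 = 71467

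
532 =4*133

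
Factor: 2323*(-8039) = - 18674597 = -23^1*101^1*8039^1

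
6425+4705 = 11130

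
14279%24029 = 14279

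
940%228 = 28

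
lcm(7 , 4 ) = 28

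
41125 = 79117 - 37992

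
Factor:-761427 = -3^3*28201^1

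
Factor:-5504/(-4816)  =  8/7 = 2^3*7^(  -  1)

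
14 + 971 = 985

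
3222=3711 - 489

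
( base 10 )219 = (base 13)13b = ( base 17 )cf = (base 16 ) db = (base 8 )333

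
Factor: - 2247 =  -3^1* 7^1 * 107^1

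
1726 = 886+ 840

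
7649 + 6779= 14428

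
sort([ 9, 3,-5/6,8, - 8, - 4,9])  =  [ - 8, - 4,-5/6,3,8,9,9] 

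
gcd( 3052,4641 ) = 7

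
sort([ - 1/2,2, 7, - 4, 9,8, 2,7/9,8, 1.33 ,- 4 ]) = [- 4 , - 4 ,-1/2, 7/9,1.33, 2,  2,7, 8, 8, 9 ] 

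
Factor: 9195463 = 2153^1*4271^1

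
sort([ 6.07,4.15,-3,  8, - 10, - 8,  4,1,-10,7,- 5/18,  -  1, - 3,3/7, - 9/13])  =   [ - 10,  -  10, - 8, - 3,  -  3, - 1, - 9/13, - 5/18, 3/7,  1,4, 4.15, 6.07, 7, 8]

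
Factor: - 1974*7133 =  - 2^1*3^1*7^2*47^1*1019^1 = - 14080542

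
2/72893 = 2/72893 = 0.00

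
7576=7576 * 1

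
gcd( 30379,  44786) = 1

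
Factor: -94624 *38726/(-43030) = 2^5 * 5^( - 1 )*13^( - 1) * 17^2 * 67^1*331^(-1 )*2957^1= 1832204512/21515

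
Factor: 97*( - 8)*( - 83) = 64408=2^3 * 83^1*97^1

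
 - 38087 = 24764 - 62851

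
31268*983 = 30736444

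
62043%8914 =8559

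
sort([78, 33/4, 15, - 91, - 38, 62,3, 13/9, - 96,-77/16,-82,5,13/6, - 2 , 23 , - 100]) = [ - 100, - 96, - 91, - 82, - 38, -77/16,- 2, 13/9, 13/6,3 , 5,  33/4,15, 23, 62, 78 ] 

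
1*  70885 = 70885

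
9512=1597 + 7915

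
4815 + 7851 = 12666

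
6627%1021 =501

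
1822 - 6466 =  -  4644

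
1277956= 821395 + 456561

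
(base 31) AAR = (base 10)9947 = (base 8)23333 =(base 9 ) 14572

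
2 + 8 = 10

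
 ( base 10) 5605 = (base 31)5pp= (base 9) 7617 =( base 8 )12745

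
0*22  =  0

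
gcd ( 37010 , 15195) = 5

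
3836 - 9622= - 5786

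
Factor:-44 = -2^2* 11^1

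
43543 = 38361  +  5182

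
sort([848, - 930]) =[-930,848]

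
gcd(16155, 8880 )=15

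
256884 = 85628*3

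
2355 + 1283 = 3638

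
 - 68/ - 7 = 9 + 5/7=9.71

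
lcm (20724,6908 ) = 20724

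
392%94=16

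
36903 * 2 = 73806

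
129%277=129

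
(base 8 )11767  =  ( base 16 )13f7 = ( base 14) 1C11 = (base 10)5111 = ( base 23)9f5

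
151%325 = 151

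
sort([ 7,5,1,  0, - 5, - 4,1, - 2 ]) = [ - 5, - 4, - 2 , 0,1,1,5, 7]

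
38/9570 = 19/4785= 0.00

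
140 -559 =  - 419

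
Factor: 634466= 2^1*7^1*45319^1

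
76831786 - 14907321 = 61924465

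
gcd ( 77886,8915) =1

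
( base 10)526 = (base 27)JD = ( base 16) 20E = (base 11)439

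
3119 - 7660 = - 4541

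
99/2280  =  33/760 = 0.04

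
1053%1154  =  1053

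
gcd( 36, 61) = 1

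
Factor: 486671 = 486671^1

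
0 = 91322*0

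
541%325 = 216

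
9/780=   3/260 = 0.01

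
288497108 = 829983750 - 541486642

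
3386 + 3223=6609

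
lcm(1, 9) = 9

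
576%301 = 275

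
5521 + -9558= - 4037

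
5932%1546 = 1294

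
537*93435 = 50174595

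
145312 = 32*4541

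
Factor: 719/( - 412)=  - 2^( - 2) * 103^( - 1 )*719^1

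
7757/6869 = 7757/6869 = 1.13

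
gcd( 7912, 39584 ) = 8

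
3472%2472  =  1000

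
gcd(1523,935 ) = 1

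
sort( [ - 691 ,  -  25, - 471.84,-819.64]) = [ - 819.64, - 691, - 471.84, - 25] 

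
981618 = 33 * 29746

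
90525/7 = 90525/7 = 12932.14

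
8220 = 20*411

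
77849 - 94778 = - 16929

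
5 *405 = 2025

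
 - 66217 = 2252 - 68469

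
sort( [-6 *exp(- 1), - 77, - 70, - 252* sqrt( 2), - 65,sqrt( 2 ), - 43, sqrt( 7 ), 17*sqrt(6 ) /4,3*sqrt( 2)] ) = [ - 252  *sqrt( 2), - 77, - 70,  -  65, - 43, - 6*exp (-1 ),sqrt( 2 ),sqrt ( 7 ), 3*sqrt( 2 ), 17*sqrt(6)/4]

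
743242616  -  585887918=157354698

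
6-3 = 3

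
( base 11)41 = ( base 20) 25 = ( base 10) 45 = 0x2d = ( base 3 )1200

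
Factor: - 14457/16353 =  - 3^( - 1 )*23^( - 1)*61^1 = - 61/69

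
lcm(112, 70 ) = 560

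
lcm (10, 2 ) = 10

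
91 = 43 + 48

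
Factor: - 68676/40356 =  - 3^( - 1)*19^( - 1 )*97^1 = - 97/57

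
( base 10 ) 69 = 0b1000101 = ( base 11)63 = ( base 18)3f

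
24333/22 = 24333/22 = 1106.05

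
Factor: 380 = 2^2*5^1*19^1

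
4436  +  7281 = 11717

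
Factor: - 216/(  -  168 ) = 9/7= 3^2*7^( - 1 ) 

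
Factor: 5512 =2^3 *13^1*53^1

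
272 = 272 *1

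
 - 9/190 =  - 9/190 = - 0.05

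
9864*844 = 8325216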